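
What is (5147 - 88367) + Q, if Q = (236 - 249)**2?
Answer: -83051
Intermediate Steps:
Q = 169 (Q = (-13)**2 = 169)
(5147 - 88367) + Q = (5147 - 88367) + 169 = -83220 + 169 = -83051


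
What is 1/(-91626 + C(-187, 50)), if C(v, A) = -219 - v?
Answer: -1/91658 ≈ -1.0910e-5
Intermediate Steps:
1/(-91626 + C(-187, 50)) = 1/(-91626 + (-219 - 1*(-187))) = 1/(-91626 + (-219 + 187)) = 1/(-91626 - 32) = 1/(-91658) = -1/91658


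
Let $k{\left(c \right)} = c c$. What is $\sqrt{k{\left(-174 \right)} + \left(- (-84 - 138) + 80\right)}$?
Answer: $\sqrt{30578} \approx 174.87$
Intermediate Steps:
$k{\left(c \right)} = c^{2}$
$\sqrt{k{\left(-174 \right)} + \left(- (-84 - 138) + 80\right)} = \sqrt{\left(-174\right)^{2} + \left(- (-84 - 138) + 80\right)} = \sqrt{30276 + \left(- (-84 - 138) + 80\right)} = \sqrt{30276 + \left(\left(-1\right) \left(-222\right) + 80\right)} = \sqrt{30276 + \left(222 + 80\right)} = \sqrt{30276 + 302} = \sqrt{30578}$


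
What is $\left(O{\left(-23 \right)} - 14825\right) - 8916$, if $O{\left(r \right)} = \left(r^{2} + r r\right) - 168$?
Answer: $-22851$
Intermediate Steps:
$O{\left(r \right)} = -168 + 2 r^{2}$ ($O{\left(r \right)} = \left(r^{2} + r^{2}\right) - 168 = 2 r^{2} - 168 = -168 + 2 r^{2}$)
$\left(O{\left(-23 \right)} - 14825\right) - 8916 = \left(\left(-168 + 2 \left(-23\right)^{2}\right) - 14825\right) - 8916 = \left(\left(-168 + 2 \cdot 529\right) - 14825\right) - 8916 = \left(\left(-168 + 1058\right) - 14825\right) - 8916 = \left(890 - 14825\right) - 8916 = -13935 - 8916 = -22851$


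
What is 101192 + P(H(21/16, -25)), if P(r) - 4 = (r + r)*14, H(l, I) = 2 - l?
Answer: 404861/4 ≈ 1.0122e+5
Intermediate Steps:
P(r) = 4 + 28*r (P(r) = 4 + (r + r)*14 = 4 + (2*r)*14 = 4 + 28*r)
101192 + P(H(21/16, -25)) = 101192 + (4 + 28*(2 - 21/16)) = 101192 + (4 + 28*(11/16)) = 101192 + (4 + 77/4) = 101192 + 93/4 = 404861/4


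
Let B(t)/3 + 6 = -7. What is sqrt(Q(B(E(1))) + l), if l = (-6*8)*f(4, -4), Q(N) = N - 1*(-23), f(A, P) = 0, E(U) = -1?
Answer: 4*I ≈ 4.0*I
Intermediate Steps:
B(t) = -39 (B(t) = -18 + 3*(-7) = -18 - 21 = -39)
Q(N) = 23 + N (Q(N) = N + 23 = 23 + N)
l = 0 (l = -6*8*0 = -48*0 = 0)
sqrt(Q(B(E(1))) + l) = sqrt((23 - 39) + 0) = sqrt(-16 + 0) = sqrt(-16) = 4*I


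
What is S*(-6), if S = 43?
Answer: -258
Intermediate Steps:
S*(-6) = 43*(-6) = -258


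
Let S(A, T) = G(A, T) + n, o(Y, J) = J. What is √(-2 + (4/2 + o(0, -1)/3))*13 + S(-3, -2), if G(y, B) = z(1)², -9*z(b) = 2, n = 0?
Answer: 4/81 + 13*I*√3/3 ≈ 0.049383 + 7.5056*I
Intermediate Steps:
z(b) = -2/9 (z(b) = -⅑*2 = -2/9)
G(y, B) = 4/81 (G(y, B) = (-2/9)² = 4/81)
S(A, T) = 4/81 (S(A, T) = 4/81 + 0 = 4/81)
√(-2 + (4/2 + o(0, -1)/3))*13 + S(-3, -2) = √(-2 + (4/2 - 1/3))*13 + 4/81 = √(-2 + (4*(½) - 1*⅓))*13 + 4/81 = √(-2 + (2 - ⅓))*13 + 4/81 = √(-2 + 5/3)*13 + 4/81 = √(-⅓)*13 + 4/81 = (I*√3/3)*13 + 4/81 = 13*I*√3/3 + 4/81 = 4/81 + 13*I*√3/3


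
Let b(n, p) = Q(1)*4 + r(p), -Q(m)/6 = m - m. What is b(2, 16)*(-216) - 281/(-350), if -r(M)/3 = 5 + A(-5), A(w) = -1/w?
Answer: 1179641/350 ≈ 3370.4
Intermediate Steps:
Q(m) = 0 (Q(m) = -6*(m - m) = -6*0 = 0)
r(M) = -78/5 (r(M) = -3*(5 - 1/(-5)) = -3*(5 - 1*(-⅕)) = -3*(5 + ⅕) = -3*26/5 = -78/5)
b(n, p) = -78/5 (b(n, p) = 0*4 - 78/5 = 0 - 78/5 = -78/5)
b(2, 16)*(-216) - 281/(-350) = -78/5*(-216) - 281/(-350) = 16848/5 - 281*(-1/350) = 16848/5 + 281/350 = 1179641/350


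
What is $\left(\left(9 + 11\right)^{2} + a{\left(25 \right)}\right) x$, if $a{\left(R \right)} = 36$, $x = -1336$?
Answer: $-582496$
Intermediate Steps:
$\left(\left(9 + 11\right)^{2} + a{\left(25 \right)}\right) x = \left(\left(9 + 11\right)^{2} + 36\right) \left(-1336\right) = \left(20^{2} + 36\right) \left(-1336\right) = \left(400 + 36\right) \left(-1336\right) = 436 \left(-1336\right) = -582496$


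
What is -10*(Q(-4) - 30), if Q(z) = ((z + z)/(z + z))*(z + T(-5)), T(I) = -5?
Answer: 390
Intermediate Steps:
Q(z) = -5 + z (Q(z) = ((z + z)/(z + z))*(z - 5) = ((2*z)/((2*z)))*(-5 + z) = ((2*z)*(1/(2*z)))*(-5 + z) = 1*(-5 + z) = -5 + z)
-10*(Q(-4) - 30) = -10*((-5 - 4) - 30) = -10*(-9 - 30) = -10*(-39) = 390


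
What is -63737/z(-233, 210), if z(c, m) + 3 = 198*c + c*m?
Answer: 63737/95067 ≈ 0.67044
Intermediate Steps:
z(c, m) = -3 + 198*c + c*m (z(c, m) = -3 + (198*c + c*m) = -3 + 198*c + c*m)
-63737/z(-233, 210) = -63737/(-3 + 198*(-233) - 233*210) = -63737/(-3 - 46134 - 48930) = -63737/(-95067) = -63737*(-1/95067) = 63737/95067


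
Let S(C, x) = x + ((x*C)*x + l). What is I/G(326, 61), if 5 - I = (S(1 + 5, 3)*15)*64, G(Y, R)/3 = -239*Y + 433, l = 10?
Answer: 64315/232443 ≈ 0.27669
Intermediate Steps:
S(C, x) = 10 + x + C*x² (S(C, x) = x + ((x*C)*x + 10) = x + ((C*x)*x + 10) = x + (C*x² + 10) = x + (10 + C*x²) = 10 + x + C*x²)
G(Y, R) = 1299 - 717*Y (G(Y, R) = 3*(-239*Y + 433) = 3*(433 - 239*Y) = 1299 - 717*Y)
I = -64315 (I = 5 - (10 + 3 + (1 + 5)*3²)*15*64 = 5 - (10 + 3 + 6*9)*15*64 = 5 - (10 + 3 + 54)*15*64 = 5 - 67*15*64 = 5 - 1005*64 = 5 - 1*64320 = 5 - 64320 = -64315)
I/G(326, 61) = -64315/(1299 - 717*326) = -64315/(1299 - 233742) = -64315/(-232443) = -64315*(-1/232443) = 64315/232443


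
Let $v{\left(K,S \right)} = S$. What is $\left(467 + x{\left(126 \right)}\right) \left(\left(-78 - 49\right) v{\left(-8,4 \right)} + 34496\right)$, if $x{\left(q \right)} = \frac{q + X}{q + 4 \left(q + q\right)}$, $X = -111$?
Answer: $\frac{2999967814}{189} \approx 1.5873 \cdot 10^{7}$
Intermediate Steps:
$x{\left(q \right)} = \frac{-111 + q}{9 q}$ ($x{\left(q \right)} = \frac{q - 111}{q + 4 \left(q + q\right)} = \frac{-111 + q}{q + 4 \cdot 2 q} = \frac{-111 + q}{q + 8 q} = \frac{-111 + q}{9 q}$)
$\left(467 + x{\left(126 \right)}\right) \left(\left(-78 - 49\right) v{\left(-8,4 \right)} + 34496\right) = \left(467 + \frac{-111 + 126}{9 \cdot 126}\right) \left(\left(-78 - 49\right) 4 + 34496\right) = \left(467 + \frac{1}{9} \cdot \frac{1}{126} \cdot 15\right) \left(\left(-127\right) 4 + 34496\right) = \left(467 + \frac{5}{378}\right) \left(-508 + 34496\right) = \frac{176531}{378} \cdot 33988 = \frac{2999967814}{189}$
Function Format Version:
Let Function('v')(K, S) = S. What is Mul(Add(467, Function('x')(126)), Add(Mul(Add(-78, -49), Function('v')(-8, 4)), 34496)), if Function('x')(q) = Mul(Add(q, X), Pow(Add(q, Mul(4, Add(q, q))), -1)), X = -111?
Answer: Rational(2999967814, 189) ≈ 1.5873e+7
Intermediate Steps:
Function('x')(q) = Mul(Rational(1, 9), Pow(q, -1), Add(-111, q)) (Function('x')(q) = Mul(Add(q, -111), Pow(Add(q, Mul(4, Add(q, q))), -1)) = Mul(Add(-111, q), Pow(Add(q, Mul(4, Mul(2, q))), -1)) = Mul(Add(-111, q), Pow(Add(q, Mul(8, q)), -1)) = Mul(Add(-111, q), Pow(Mul(9, q), -1)) = Mul(Add(-111, q), Mul(Rational(1, 9), Pow(q, -1))) = Mul(Rational(1, 9), Pow(q, -1), Add(-111, q)))
Mul(Add(467, Function('x')(126)), Add(Mul(Add(-78, -49), Function('v')(-8, 4)), 34496)) = Mul(Add(467, Mul(Rational(1, 9), Pow(126, -1), Add(-111, 126))), Add(Mul(Add(-78, -49), 4), 34496)) = Mul(Add(467, Mul(Rational(1, 9), Rational(1, 126), 15)), Add(Mul(-127, 4), 34496)) = Mul(Add(467, Rational(5, 378)), Add(-508, 34496)) = Mul(Rational(176531, 378), 33988) = Rational(2999967814, 189)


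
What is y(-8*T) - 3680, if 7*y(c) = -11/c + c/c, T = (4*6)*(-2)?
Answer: -9891467/2688 ≈ -3679.9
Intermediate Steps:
T = -48 (T = 24*(-2) = -48)
y(c) = ⅐ - 11/(7*c) (y(c) = (-11/c + c/c)/7 = (-11/c + 1)/7 = (1 - 11/c)/7 = ⅐ - 11/(7*c))
y(-8*T) - 3680 = (-11 - 8*(-48))/(7*((-8*(-48)))) - 3680 = (⅐)*(-11 + 384)/384 - 3680 = (⅐)*(1/384)*373 - 3680 = 373/2688 - 3680 = -9891467/2688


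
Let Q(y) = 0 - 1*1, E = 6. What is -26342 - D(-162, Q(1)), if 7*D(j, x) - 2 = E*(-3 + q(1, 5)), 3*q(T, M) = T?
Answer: -26340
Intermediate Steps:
q(T, M) = T/3
Q(y) = -1 (Q(y) = 0 - 1 = -1)
D(j, x) = -2 (D(j, x) = 2/7 + (6*(-3 + (⅓)*1))/7 = 2/7 + (6*(-3 + ⅓))/7 = 2/7 + (6*(-8/3))/7 = 2/7 + (⅐)*(-16) = 2/7 - 16/7 = -2)
-26342 - D(-162, Q(1)) = -26342 - 1*(-2) = -26342 + 2 = -26340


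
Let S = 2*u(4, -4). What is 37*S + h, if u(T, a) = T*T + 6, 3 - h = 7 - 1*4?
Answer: 1628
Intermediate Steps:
h = 0 (h = 3 - (7 - 1*4) = 3 - (7 - 4) = 3 - 1*3 = 3 - 3 = 0)
u(T, a) = 6 + T**2 (u(T, a) = T**2 + 6 = 6 + T**2)
S = 44 (S = 2*(6 + 4**2) = 2*(6 + 16) = 2*22 = 44)
37*S + h = 37*44 + 0 = 1628 + 0 = 1628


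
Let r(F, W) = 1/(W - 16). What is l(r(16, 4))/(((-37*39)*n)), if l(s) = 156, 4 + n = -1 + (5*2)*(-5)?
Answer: 4/2035 ≈ 0.0019656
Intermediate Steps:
r(F, W) = 1/(-16 + W)
n = -55 (n = -4 + (-1 + (5*2)*(-5)) = -4 + (-1 + 10*(-5)) = -4 + (-1 - 50) = -4 - 51 = -55)
l(r(16, 4))/(((-37*39)*n)) = 156/((-37*39*(-55))) = 156/((-1443*(-55))) = 156/79365 = 156*(1/79365) = 4/2035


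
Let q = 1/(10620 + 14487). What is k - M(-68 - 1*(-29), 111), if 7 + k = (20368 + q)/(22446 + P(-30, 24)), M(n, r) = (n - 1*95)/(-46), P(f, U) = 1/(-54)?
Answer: -2101103296878/233310220421 ≈ -9.0056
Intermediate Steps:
q = 1/25107 ≈ 3.9830e-5
P(f, U) = -1/54
M(n, r) = 95/46 - n/46 (M(n, r) = (n - 95)*(-1/46) = (-95 + n)*(-1/46) = 95/46 - n/46)
k = -61802629603/10143922627 (k = -7 + (20368 + 1/25107)/(22446 - 1/54) = -7 + 511379377/(25107*(1212083/54)) = -7 + (511379377/25107)*(54/1212083) = -7 + 9204828786/10143922627 = -61802629603/10143922627 ≈ -6.0926)
k - M(-68 - 1*(-29), 111) = -61802629603/10143922627 - (95/46 - (-68 - 1*(-29))/46) = -61802629603/10143922627 - (95/46 - (-68 + 29)/46) = -61802629603/10143922627 - (95/46 - 1/46*(-39)) = -61802629603/10143922627 - (95/46 + 39/46) = -61802629603/10143922627 - 1*67/23 = -61802629603/10143922627 - 67/23 = -2101103296878/233310220421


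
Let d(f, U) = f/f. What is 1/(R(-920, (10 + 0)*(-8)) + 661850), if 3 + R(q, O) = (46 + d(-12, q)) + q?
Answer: 1/660974 ≈ 1.5129e-6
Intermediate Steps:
d(f, U) = 1
R(q, O) = 44 + q (R(q, O) = -3 + ((46 + 1) + q) = -3 + (47 + q) = 44 + q)
1/(R(-920, (10 + 0)*(-8)) + 661850) = 1/((44 - 920) + 661850) = 1/(-876 + 661850) = 1/660974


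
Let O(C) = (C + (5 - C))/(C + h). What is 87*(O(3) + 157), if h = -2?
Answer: 14094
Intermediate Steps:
O(C) = 5/(-2 + C) (O(C) = (C + (5 - C))/(C - 2) = 5/(-2 + C))
87*(O(3) + 157) = 87*(5/(-2 + 3) + 157) = 87*(5/1 + 157) = 87*(5*1 + 157) = 87*(5 + 157) = 87*162 = 14094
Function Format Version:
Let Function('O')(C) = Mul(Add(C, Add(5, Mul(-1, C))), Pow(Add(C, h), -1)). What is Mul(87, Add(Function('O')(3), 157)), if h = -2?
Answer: 14094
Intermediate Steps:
Function('O')(C) = Mul(5, Pow(Add(-2, C), -1)) (Function('O')(C) = Mul(Add(C, Add(5, Mul(-1, C))), Pow(Add(C, -2), -1)) = Mul(5, Pow(Add(-2, C), -1)))
Mul(87, Add(Function('O')(3), 157)) = Mul(87, Add(Mul(5, Pow(Add(-2, 3), -1)), 157)) = Mul(87, Add(Mul(5, Pow(1, -1)), 157)) = Mul(87, Add(Mul(5, 1), 157)) = Mul(87, Add(5, 157)) = Mul(87, 162) = 14094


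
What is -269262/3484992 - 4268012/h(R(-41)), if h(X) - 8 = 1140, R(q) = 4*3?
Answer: -12648211555/3402016 ≈ -3717.9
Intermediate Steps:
R(q) = 12
h(X) = 1148 (h(X) = 8 + 1140 = 1148)
-269262/3484992 - 4268012/h(R(-41)) = -269262/3484992 - 4268012/1148 = -269262*1/3484992 - 4268012*1/1148 = -6411/82976 - 152429/41 = -12648211555/3402016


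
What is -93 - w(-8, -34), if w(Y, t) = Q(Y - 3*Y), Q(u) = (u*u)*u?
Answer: -4189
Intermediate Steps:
Q(u) = u³ (Q(u) = u²*u = u³)
w(Y, t) = -8*Y³ (w(Y, t) = (Y - 3*Y)³ = (-2*Y)³ = -8*Y³)
-93 - w(-8, -34) = -93 - (-8)*(-8)³ = -93 - (-8)*(-512) = -93 - 1*4096 = -93 - 4096 = -4189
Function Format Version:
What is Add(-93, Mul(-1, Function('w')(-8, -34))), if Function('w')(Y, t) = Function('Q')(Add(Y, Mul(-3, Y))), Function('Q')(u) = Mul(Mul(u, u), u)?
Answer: -4189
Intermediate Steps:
Function('Q')(u) = Pow(u, 3) (Function('Q')(u) = Mul(Pow(u, 2), u) = Pow(u, 3))
Function('w')(Y, t) = Mul(-8, Pow(Y, 3)) (Function('w')(Y, t) = Pow(Add(Y, Mul(-3, Y)), 3) = Pow(Mul(-2, Y), 3) = Mul(-8, Pow(Y, 3)))
Add(-93, Mul(-1, Function('w')(-8, -34))) = Add(-93, Mul(-1, Mul(-8, Pow(-8, 3)))) = Add(-93, Mul(-1, Mul(-8, -512))) = Add(-93, Mul(-1, 4096)) = Add(-93, -4096) = -4189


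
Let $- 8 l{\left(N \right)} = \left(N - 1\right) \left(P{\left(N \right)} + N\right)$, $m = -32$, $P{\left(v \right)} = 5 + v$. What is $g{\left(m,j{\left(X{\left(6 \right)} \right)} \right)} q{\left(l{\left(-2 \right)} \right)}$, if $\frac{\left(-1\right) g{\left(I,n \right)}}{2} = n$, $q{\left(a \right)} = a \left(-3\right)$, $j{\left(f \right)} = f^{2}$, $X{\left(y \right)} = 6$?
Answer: $81$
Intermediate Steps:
$l{\left(N \right)} = - \frac{\left(-1 + N\right) \left(5 + 2 N\right)}{8}$ ($l{\left(N \right)} = - \frac{\left(N - 1\right) \left(\left(5 + N\right) + N\right)}{8} = - \frac{\left(-1 + N\right) \left(5 + 2 N\right)}{8}$)
$q{\left(a \right)} = - 3 a$
$g{\left(I,n \right)} = - 2 n$
$g{\left(m,j{\left(X{\left(6 \right)} \right)} \right)} q{\left(l{\left(-2 \right)} \right)} = - 2 \cdot 6^{2} \left(- 3 \left(\frac{5}{8} - - \frac{3}{4} - \frac{\left(-2\right)^{2}}{4}\right)\right) = \left(-2\right) 36 \left(- 3 \left(\frac{5}{8} + \frac{3}{4} - 1\right)\right) = - 72 \left(- 3 \left(\frac{5}{8} + \frac{3}{4} - 1\right)\right) = - 72 \left(\left(-3\right) \frac{3}{8}\right) = \left(-72\right) \left(- \frac{9}{8}\right) = 81$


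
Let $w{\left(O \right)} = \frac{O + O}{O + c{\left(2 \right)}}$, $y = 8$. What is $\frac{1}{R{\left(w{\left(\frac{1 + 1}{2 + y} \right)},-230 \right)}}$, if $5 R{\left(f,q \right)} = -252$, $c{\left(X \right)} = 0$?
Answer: $- \frac{5}{252} \approx -0.019841$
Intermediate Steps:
$w{\left(O \right)} = 2$ ($w{\left(O \right)} = \frac{O + O}{O + 0} = \frac{2 O}{O} = 2$)
$R{\left(f,q \right)} = - \frac{252}{5}$ ($R{\left(f,q \right)} = \frac{1}{5} \left(-252\right) = - \frac{252}{5}$)
$\frac{1}{R{\left(w{\left(\frac{1 + 1}{2 + y} \right)},-230 \right)}} = \frac{1}{- \frac{252}{5}} = - \frac{5}{252}$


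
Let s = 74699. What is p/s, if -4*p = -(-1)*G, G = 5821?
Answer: -5821/298796 ≈ -0.019482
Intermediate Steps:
p = -5821/4 (p = -(-1)*(-1*5821)/4 = -(-1)*(-5821)/4 = -¼*5821 = -5821/4 ≈ -1455.3)
p/s = -5821/4/74699 = -5821/4*1/74699 = -5821/298796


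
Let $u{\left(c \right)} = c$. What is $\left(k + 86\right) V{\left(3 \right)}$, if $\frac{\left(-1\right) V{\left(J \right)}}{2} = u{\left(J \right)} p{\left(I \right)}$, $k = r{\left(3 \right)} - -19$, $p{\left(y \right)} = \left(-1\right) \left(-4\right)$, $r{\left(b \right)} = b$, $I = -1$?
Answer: $-2592$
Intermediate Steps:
$p{\left(y \right)} = 4$
$k = 22$ ($k = 3 - -19 = 3 + 19 = 22$)
$V{\left(J \right)} = - 8 J$ ($V{\left(J \right)} = - 2 J 4 = - 2 \cdot 4 J = - 8 J$)
$\left(k + 86\right) V{\left(3 \right)} = \left(22 + 86\right) \left(\left(-8\right) 3\right) = 108 \left(-24\right) = -2592$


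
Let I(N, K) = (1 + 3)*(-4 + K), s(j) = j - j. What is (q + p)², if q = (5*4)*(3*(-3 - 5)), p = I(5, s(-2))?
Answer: 246016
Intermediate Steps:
s(j) = 0
I(N, K) = -16 + 4*K (I(N, K) = 4*(-4 + K) = -16 + 4*K)
p = -16 (p = -16 + 4*0 = -16 + 0 = -16)
q = -480 (q = 20*(3*(-8)) = 20*(-24) = -480)
(q + p)² = (-480 - 16)² = (-496)² = 246016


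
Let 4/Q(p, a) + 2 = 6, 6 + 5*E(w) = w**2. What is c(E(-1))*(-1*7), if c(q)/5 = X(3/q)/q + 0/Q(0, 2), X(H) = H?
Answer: -105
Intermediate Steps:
E(w) = -6/5 + w**2/5
Q(p, a) = 1 (Q(p, a) = 4/(-2 + 6) = 4/4 = 4*(1/4) = 1)
c(q) = 15/q**2 (c(q) = 5*((3/q)/q + 0/1) = 5*(3/q**2 + 0*1) = 5*(3/q**2 + 0) = 5*(3/q**2) = 15/q**2)
c(E(-1))*(-1*7) = (15/(-6/5 + (1/5)*(-1)**2)**2)*(-1*7) = (15/(-6/5 + (1/5)*1)**2)*(-7) = (15/(-6/5 + 1/5)**2)*(-7) = (15/(-1)**2)*(-7) = (15*1)*(-7) = 15*(-7) = -105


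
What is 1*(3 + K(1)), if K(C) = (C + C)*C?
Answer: 5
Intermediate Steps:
K(C) = 2*C² (K(C) = (2*C)*C = 2*C²)
1*(3 + K(1)) = 1*(3 + 2*1²) = 1*(3 + 2*1) = 1*(3 + 2) = 1*5 = 5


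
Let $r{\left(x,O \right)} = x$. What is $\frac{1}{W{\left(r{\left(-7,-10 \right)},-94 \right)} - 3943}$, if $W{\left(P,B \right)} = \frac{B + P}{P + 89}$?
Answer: $- \frac{82}{323427} \approx -0.00025353$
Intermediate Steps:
$W{\left(P,B \right)} = \frac{B + P}{89 + P}$
$\frac{1}{W{\left(r{\left(-7,-10 \right)},-94 \right)} - 3943} = \frac{1}{\frac{-94 - 7}{89 - 7} - 3943} = \frac{1}{\frac{1}{82} \left(-101\right) - 3943} = \frac{1}{- \frac{101}{82} - 3943} = \frac{1}{- \frac{323427}{82}} = - \frac{82}{323427}$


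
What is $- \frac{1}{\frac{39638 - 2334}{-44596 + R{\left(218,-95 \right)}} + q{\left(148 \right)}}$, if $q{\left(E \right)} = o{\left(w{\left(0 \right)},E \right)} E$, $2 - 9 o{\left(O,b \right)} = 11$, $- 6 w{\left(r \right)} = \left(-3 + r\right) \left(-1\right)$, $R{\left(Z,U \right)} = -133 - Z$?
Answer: $\frac{44947}{6689460} \approx 0.0067191$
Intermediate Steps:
$w{\left(r \right)} = - \frac{1}{2} + \frac{r}{6}$ ($w{\left(r \right)} = - \frac{\left(-3 + r\right) \left(-1\right)}{6} = - \frac{3 - r}{6} = - \frac{1}{2} + \frac{r}{6}$)
$o{\left(O,b \right)} = -1$ ($o{\left(O,b \right)} = \frac{2}{9} - \frac{11}{9} = -1$)
$q{\left(E \right)} = - E$
$- \frac{1}{\frac{39638 - 2334}{-44596 + R{\left(218,-95 \right)}} + q{\left(148 \right)}} = - \frac{1}{\frac{39638 - 2334}{-44596 - 351} - 148} = - \frac{1}{\frac{37304}{-44596 - 351} - 148} = - \frac{1}{\frac{37304}{-44947} - 148} = - \frac{1}{37304 \left(- \frac{1}{44947}\right) - 148} = - \frac{1}{- \frac{37304}{44947} - 148} = - \frac{1}{- \frac{6689460}{44947}} = \left(-1\right) \left(- \frac{44947}{6689460}\right) = \frac{44947}{6689460}$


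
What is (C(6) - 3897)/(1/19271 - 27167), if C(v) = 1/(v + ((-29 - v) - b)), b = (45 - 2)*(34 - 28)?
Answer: 384883165/2683118187 ≈ 0.14345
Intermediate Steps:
b = 258 (b = 43*6 = 258)
C(v) = -1/287 (C(v) = 1/(v + ((-29 - v) - 1*258)) = 1/(v + ((-29 - v) - 258)) = 1/(v + (-287 - v)) = 1/(-287) = -1/287)
(C(6) - 3897)/(1/19271 - 27167) = (-1/287 - 3897)/(1/19271 - 27167) = -1118440/(287*(1/19271 - 27167)) = -1118440/(287*(-523535256/19271)) = -1118440/287*(-19271/523535256) = 384883165/2683118187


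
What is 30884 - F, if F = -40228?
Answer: 71112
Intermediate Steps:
30884 - F = 30884 - 1*(-40228) = 30884 + 40228 = 71112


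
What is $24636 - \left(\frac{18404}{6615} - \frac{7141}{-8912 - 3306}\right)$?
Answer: $\frac{1990860418733}{80822070} \approx 24633.0$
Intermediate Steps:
$24636 - \left(\frac{18404}{6615} - \frac{7141}{-8912 - 3306}\right) = 24636 - \left(18404 \cdot \frac{1}{6615} - \frac{7141}{-8912 - 3306}\right) = 24636 - \left(\frac{18404}{6615} - \frac{7141}{-12218}\right) = 24636 - \left(\frac{18404}{6615} - - \frac{7141}{12218}\right) = 24636 - \left(\frac{18404}{6615} + \frac{7141}{12218}\right) = 24636 - \frac{272097787}{80822070} = \frac{1990860418733}{80822070}$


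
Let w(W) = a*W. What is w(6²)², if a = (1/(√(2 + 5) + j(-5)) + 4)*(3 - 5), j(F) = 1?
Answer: 77184 + 6624*√7 ≈ 94710.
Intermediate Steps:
a = -8 - 2/(1 + √7) (a = (1/(√(2 + 5) + 1) + 4)*(3 - 5) = (1/(√7 + 1) + 4)*(-2) = (1/(1 + √7) + 4)*(-2) = (4 + 1/(1 + √7))*(-2) = -8 - 2/(1 + √7) ≈ -8.5486)
w(W) = W*(-23/3 - √7/3) (w(W) = (-23/3 - √7/3)*W = W*(-23/3 - √7/3))
w(6²)² = (-⅓*6²*(23 + √7))² = (-⅓*36*(23 + √7))² = (-276 - 12*√7)²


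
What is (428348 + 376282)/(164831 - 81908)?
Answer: 268210/27641 ≈ 9.7033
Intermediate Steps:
(428348 + 376282)/(164831 - 81908) = 804630/82923 = 804630*(1/82923) = 268210/27641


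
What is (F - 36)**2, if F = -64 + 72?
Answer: 784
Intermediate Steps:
F = 8
(F - 36)**2 = (8 - 36)**2 = (-28)**2 = 784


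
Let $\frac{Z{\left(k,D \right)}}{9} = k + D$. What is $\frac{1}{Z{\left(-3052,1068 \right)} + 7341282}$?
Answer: $\frac{1}{7323426} \approx 1.3655 \cdot 10^{-7}$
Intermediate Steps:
$Z{\left(k,D \right)} = 9 D + 9 k$ ($Z{\left(k,D \right)} = 9 \left(k + D\right) = 9 \left(D + k\right) = 9 D + 9 k$)
$\frac{1}{Z{\left(-3052,1068 \right)} + 7341282} = \frac{1}{\left(9 \cdot 1068 + 9 \left(-3052\right)\right) + 7341282} = \frac{1}{\left(9612 - 27468\right) + 7341282} = \frac{1}{-17856 + 7341282} = \frac{1}{7323426}$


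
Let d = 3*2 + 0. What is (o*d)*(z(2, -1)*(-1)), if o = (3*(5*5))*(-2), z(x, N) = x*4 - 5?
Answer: 2700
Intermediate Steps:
z(x, N) = -5 + 4*x (z(x, N) = 4*x - 5 = -5 + 4*x)
d = 6 (d = 6 + 0 = 6)
o = -150 (o = (3*25)*(-2) = 75*(-2) = -150)
(o*d)*(z(2, -1)*(-1)) = (-150*6)*((-5 + 4*2)*(-1)) = -900*(-5 + 8)*(-1) = -2700*(-1) = -900*(-3) = 2700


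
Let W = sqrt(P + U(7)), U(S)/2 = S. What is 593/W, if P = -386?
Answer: -593*I*sqrt(93)/186 ≈ -30.746*I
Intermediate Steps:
U(S) = 2*S
W = 2*I*sqrt(93) (W = sqrt(-386 + 2*7) = sqrt(-386 + 14) = sqrt(-372) = 2*I*sqrt(93) ≈ 19.287*I)
593/W = 593/((2*I*sqrt(93))) = 593*(-I*sqrt(93)/186) = -593*I*sqrt(93)/186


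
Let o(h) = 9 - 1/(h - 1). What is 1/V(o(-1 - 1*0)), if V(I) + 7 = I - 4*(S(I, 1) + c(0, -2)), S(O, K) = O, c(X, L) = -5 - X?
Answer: -2/31 ≈ -0.064516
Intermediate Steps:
o(h) = 9 - 1/(-1 + h)
V(I) = 13 - 3*I (V(I) = -7 + (I - 4*(I + (-5 - 1*0))) = -7 + (I - 4*(I + (-5 + 0))) = -7 + (I - 4*(I - 5)) = -7 + (I - 4*(-5 + I)) = -7 + (I + (20 - 4*I)) = -7 + (20 - 3*I) = 13 - 3*I)
1/V(o(-1 - 1*0)) = 1/(13 - 3*(-10 + 9*(-1 - 1*0))/(-1 + (-1 - 1*0))) = 1/(13 - 3*(-10 + 9*(-1 + 0))/(-1 + (-1 + 0))) = 1/(13 - 3*(-10 + 9*(-1))/(-1 - 1)) = 1/(13 - 3*(-10 - 9)/(-2)) = 1/(13 - (-3)*(-19)/2) = 1/(13 - 3*19/2) = 1/(13 - 57/2) = 1/(-31/2) = -2/31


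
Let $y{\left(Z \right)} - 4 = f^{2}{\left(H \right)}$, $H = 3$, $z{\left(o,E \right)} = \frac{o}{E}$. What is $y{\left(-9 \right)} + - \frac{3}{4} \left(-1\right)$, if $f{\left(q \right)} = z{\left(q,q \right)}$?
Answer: $\frac{23}{4} \approx 5.75$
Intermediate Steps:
$f{\left(q \right)} = 1$ ($f{\left(q \right)} = \frac{q}{q} = 1$)
$y{\left(Z \right)} = 5$ ($y{\left(Z \right)} = 4 + 1^{2} = 4 + 1 = 5$)
$y{\left(-9 \right)} + - \frac{3}{4} \left(-1\right) = 5 + - \frac{3}{4} \left(-1\right) = 5 + \left(-3\right) \frac{1}{4} \left(-1\right) = 5 - - \frac{3}{4} = 5 + \frac{3}{4} = \frac{23}{4}$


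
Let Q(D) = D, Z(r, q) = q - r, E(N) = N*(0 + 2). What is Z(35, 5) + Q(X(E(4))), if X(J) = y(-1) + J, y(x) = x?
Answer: -23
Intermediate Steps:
E(N) = 2*N (E(N) = N*2 = 2*N)
X(J) = -1 + J
Z(35, 5) + Q(X(E(4))) = (5 - 1*35) + (-1 + 2*4) = (5 - 35) + (-1 + 8) = -30 + 7 = -23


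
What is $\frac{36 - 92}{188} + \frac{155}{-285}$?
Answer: $- \frac{2255}{2679} \approx -0.84173$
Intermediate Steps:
$\frac{36 - 92}{188} + \frac{155}{-285} = \left(36 - 92\right) \frac{1}{188} + 155 \left(- \frac{1}{285}\right) = \left(-56\right) \frac{1}{188} - \frac{31}{57} = - \frac{14}{47} - \frac{31}{57} = - \frac{2255}{2679}$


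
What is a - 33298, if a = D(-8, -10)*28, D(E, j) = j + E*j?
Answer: -31338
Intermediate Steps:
a = 1960 (a = -10*(1 - 8)*28 = -10*(-7)*28 = 70*28 = 1960)
a - 33298 = 1960 - 33298 = -31338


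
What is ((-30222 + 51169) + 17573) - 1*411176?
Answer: -372656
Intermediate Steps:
((-30222 + 51169) + 17573) - 1*411176 = (20947 + 17573) - 411176 = 38520 - 411176 = -372656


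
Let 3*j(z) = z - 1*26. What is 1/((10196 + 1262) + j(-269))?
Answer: 3/34079 ≈ 8.8031e-5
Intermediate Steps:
j(z) = -26/3 + z/3 (j(z) = (z - 1*26)/3 = (z - 26)/3 = (-26 + z)/3 = -26/3 + z/3)
1/((10196 + 1262) + j(-269)) = 1/((10196 + 1262) + (-26/3 + (1/3)*(-269))) = 1/(11458 + (-26/3 - 269/3)) = 1/(11458 - 295/3) = 1/(34079/3) = 3/34079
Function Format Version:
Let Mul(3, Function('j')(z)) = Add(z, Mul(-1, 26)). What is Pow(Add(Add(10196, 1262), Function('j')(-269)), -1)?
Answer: Rational(3, 34079) ≈ 8.8031e-5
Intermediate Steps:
Function('j')(z) = Add(Rational(-26, 3), Mul(Rational(1, 3), z)) (Function('j')(z) = Mul(Rational(1, 3), Add(z, Mul(-1, 26))) = Mul(Rational(1, 3), Add(z, -26)) = Mul(Rational(1, 3), Add(-26, z)) = Add(Rational(-26, 3), Mul(Rational(1, 3), z)))
Pow(Add(Add(10196, 1262), Function('j')(-269)), -1) = Pow(Add(Add(10196, 1262), Add(Rational(-26, 3), Mul(Rational(1, 3), -269))), -1) = Pow(Add(11458, Add(Rational(-26, 3), Rational(-269, 3))), -1) = Pow(Add(11458, Rational(-295, 3)), -1) = Pow(Rational(34079, 3), -1) = Rational(3, 34079)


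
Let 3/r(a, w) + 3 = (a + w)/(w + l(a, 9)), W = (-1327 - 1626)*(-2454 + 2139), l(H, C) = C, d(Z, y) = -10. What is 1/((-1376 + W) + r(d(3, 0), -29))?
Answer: 7/6501713 ≈ 1.0766e-6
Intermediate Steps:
W = 930195 (W = -2953*(-315) = 930195)
r(a, w) = 3/(-3 + (a + w)/(9 + w)) (r(a, w) = 3/(-3 + (a + w)/(w + 9)) = 3/(-3 + (a + w)/(9 + w)))
1/((-1376 + W) + r(d(3, 0), -29)) = 1/((-1376 + 930195) + 3*(-9 - 1*(-29))/(27 - 1*(-10) + 2*(-29))) = 1/(928819 + 3*(-9 + 29)/(27 + 10 - 58)) = 1/(928819 + 3*20/(-21)) = 1/(928819 + 3*(-1/21)*20) = 1/(928819 - 20/7) = 1/(6501713/7) = 7/6501713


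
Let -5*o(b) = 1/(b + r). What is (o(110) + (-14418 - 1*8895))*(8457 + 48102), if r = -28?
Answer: -540609643029/410 ≈ -1.3186e+9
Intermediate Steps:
o(b) = -1/(5*(-28 + b)) (o(b) = -1/(5*(b - 28)) = -1/(5*(-28 + b)))
(o(110) + (-14418 - 1*8895))*(8457 + 48102) = (-1/(-140 + 5*110) + (-14418 - 1*8895))*(8457 + 48102) = (-1/(-140 + 550) + (-14418 - 8895))*56559 = (-1/410 - 23313)*56559 = -9558331/410*56559 = -540609643029/410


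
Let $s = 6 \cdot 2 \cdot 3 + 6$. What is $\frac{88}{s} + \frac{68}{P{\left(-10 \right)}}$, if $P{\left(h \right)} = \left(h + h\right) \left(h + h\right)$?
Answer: $\frac{4757}{2100} \approx 2.2652$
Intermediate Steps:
$s = 42$ ($s = 12 \cdot 3 + 6 = 36 + 6 = 42$)
$P{\left(h \right)} = 4 h^{2}$ ($P{\left(h \right)} = 2 h 2 h = 4 h^{2}$)
$\frac{88}{s} + \frac{68}{P{\left(-10 \right)}} = \frac{88}{42} + \frac{68}{4 \left(-10\right)^{2}} = 88 \cdot \frac{1}{42} + \frac{68}{4 \cdot 100} = \frac{44}{21} + \frac{68}{400} = \frac{44}{21} + 68 \cdot \frac{1}{400} = \frac{44}{21} + \frac{17}{100} = \frac{4757}{2100}$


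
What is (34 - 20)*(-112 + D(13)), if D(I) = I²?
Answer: 798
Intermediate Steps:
(34 - 20)*(-112 + D(13)) = (34 - 20)*(-112 + 13²) = 14*(-112 + 169) = 14*57 = 798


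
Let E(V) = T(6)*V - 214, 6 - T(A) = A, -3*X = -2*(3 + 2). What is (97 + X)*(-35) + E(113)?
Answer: -11177/3 ≈ -3725.7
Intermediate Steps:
X = 10/3 (X = -(-2)*(3 + 2)/3 = -(-2)*5/3 = -⅓*(-10) = 10/3 ≈ 3.3333)
T(A) = 6 - A
E(V) = -214 (E(V) = (6 - 1*6)*V - 214 = (6 - 6)*V - 214 = 0*V - 214 = 0 - 214 = -214)
(97 + X)*(-35) + E(113) = (97 + 10/3)*(-35) - 214 = (301/3)*(-35) - 214 = -10535/3 - 214 = -11177/3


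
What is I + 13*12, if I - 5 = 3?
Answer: 164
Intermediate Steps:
I = 8 (I = 5 + 3 = 8)
I + 13*12 = 8 + 13*12 = 8 + 156 = 164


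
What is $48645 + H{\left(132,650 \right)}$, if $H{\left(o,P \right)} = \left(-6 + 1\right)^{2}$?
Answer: $48670$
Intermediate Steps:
$H{\left(o,P \right)} = 25$ ($H{\left(o,P \right)} = \left(-5\right)^{2} = 25$)
$48645 + H{\left(132,650 \right)} = 48645 + 25 = 48670$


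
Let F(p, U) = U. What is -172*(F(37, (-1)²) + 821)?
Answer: -141384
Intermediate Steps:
-172*(F(37, (-1)²) + 821) = -172*((-1)² + 821) = -172*(1 + 821) = -172*822 = -141384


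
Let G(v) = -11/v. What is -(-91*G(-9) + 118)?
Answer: -61/9 ≈ -6.7778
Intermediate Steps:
-(-91*G(-9) + 118) = -(-(-1001)/(-9) + 118) = -(-(-1001)*(-1)/9 + 118) = -(-91*11/9 + 118) = -(-1001/9 + 118) = -1*61/9 = -61/9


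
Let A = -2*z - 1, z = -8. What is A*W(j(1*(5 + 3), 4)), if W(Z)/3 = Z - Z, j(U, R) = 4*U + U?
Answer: 0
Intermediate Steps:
j(U, R) = 5*U
A = 15 (A = -2*(-8) - 1 = 16 - 1 = 15)
W(Z) = 0 (W(Z) = 3*(Z - Z) = 3*0 = 0)
A*W(j(1*(5 + 3), 4)) = 15*0 = 0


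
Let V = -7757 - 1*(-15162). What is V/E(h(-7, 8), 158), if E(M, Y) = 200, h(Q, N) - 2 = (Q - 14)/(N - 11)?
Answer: 1481/40 ≈ 37.025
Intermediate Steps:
h(Q, N) = 2 + (-14 + Q)/(-11 + N) (h(Q, N) = 2 + (Q - 14)/(N - 11) = 2 + (-14 + Q)/(-11 + N))
V = 7405 (V = -7757 + 15162 = 7405)
V/E(h(-7, 8), 158) = 7405/200 = 7405*(1/200) = 1481/40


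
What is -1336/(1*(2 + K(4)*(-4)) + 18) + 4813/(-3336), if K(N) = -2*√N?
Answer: -385847/10008 ≈ -38.554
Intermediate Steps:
-1336/(1*(2 + K(4)*(-4)) + 18) + 4813/(-3336) = -1336/(1*(2 - 2*√4*(-4)) + 18) + 4813/(-3336) = -1336/(1*(2 - 2*2*(-4)) + 18) + 4813*(-1/3336) = -1336/(1*(2 - 4*(-4)) + 18) - 4813/3336 = -1336/(1*(2 + 16) + 18) - 4813/3336 = -1336/(1*18 + 18) - 4813/3336 = -1336/(18 + 18) - 4813/3336 = -1336/36 - 4813/3336 = -1336*1/36 - 4813/3336 = -334/9 - 4813/3336 = -385847/10008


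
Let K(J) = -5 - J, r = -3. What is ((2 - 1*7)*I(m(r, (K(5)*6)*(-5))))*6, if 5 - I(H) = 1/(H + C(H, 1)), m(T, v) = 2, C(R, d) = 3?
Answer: -144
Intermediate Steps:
I(H) = 5 - 1/(3 + H) (I(H) = 5 - 1/(H + 3) = 5 - 1/(3 + H))
((2 - 1*7)*I(m(r, (K(5)*6)*(-5))))*6 = ((2 - 1*7)*((14 + 5*2)/(3 + 2)))*6 = ((2 - 7)*((14 + 10)/5))*6 = -24*6 = -144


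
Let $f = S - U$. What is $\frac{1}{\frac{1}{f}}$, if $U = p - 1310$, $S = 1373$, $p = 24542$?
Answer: $-21859$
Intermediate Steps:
$U = 23232$ ($U = 24542 - 1310 = 23232$)
$f = -21859$ ($f = 1373 - 23232 = -21859$)
$\frac{1}{\frac{1}{f}} = \frac{1}{\frac{1}{-21859}} = \frac{1}{- \frac{1}{21859}} = -21859$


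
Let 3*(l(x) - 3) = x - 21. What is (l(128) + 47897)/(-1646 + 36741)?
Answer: 143807/105285 ≈ 1.3659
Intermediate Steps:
l(x) = -4 + x/3 (l(x) = 3 + (x - 21)/3 = 3 + (-21 + x)/3 = 3 + (-7 + x/3) = -4 + x/3)
(l(128) + 47897)/(-1646 + 36741) = ((-4 + (⅓)*128) + 47897)/(-1646 + 36741) = ((-4 + 128/3) + 47897)/35095 = (116/3 + 47897)*(1/35095) = (143807/3)*(1/35095) = 143807/105285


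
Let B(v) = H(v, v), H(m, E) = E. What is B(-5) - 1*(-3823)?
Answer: 3818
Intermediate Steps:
B(v) = v
B(-5) - 1*(-3823) = -5 - 1*(-3823) = -5 + 3823 = 3818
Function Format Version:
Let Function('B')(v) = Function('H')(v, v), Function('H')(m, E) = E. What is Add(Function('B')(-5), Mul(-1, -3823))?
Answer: 3818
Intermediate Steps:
Function('B')(v) = v
Add(Function('B')(-5), Mul(-1, -3823)) = Add(-5, Mul(-1, -3823)) = Add(-5, 3823) = 3818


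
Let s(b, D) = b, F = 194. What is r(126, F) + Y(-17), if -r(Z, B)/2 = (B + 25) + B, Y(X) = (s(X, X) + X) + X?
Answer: -877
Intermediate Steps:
Y(X) = 3*X (Y(X) = (X + X) + X = 2*X + X = 3*X)
r(Z, B) = -50 - 4*B (r(Z, B) = -2*((B + 25) + B) = -2*((25 + B) + B) = -2*(25 + 2*B) = -50 - 4*B)
r(126, F) + Y(-17) = (-50 - 4*194) + 3*(-17) = (-50 - 776) - 51 = -826 - 51 = -877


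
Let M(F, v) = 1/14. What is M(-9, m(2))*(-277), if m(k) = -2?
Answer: -277/14 ≈ -19.786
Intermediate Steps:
M(F, v) = 1/14
M(-9, m(2))*(-277) = (1/14)*(-277) = -277/14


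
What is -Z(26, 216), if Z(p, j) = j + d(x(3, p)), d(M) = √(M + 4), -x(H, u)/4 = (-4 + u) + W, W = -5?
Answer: -216 - 8*I ≈ -216.0 - 8.0*I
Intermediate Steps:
x(H, u) = 36 - 4*u (x(H, u) = -4*((-4 + u) - 5) = -4*(-9 + u) = 36 - 4*u)
d(M) = √(4 + M)
Z(p, j) = j + √(40 - 4*p) (Z(p, j) = j + √(4 + (36 - 4*p)) = j + √(40 - 4*p))
-Z(26, 216) = -(216 + 2*√(10 - 1*26)) = -(216 + 2*√(10 - 26)) = -(216 + 2*√(-16)) = -(216 + 2*(4*I)) = -(216 + 8*I) = -216 - 8*I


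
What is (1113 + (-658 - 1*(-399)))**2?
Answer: 729316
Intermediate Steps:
(1113 + (-658 - 1*(-399)))**2 = (1113 + (-658 + 399))**2 = (1113 - 259)**2 = 854**2 = 729316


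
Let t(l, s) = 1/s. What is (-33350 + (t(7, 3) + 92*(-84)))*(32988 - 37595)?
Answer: 567734431/3 ≈ 1.8924e+8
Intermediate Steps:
(-33350 + (t(7, 3) + 92*(-84)))*(32988 - 37595) = (-33350 + (1/3 + 92*(-84)))*(32988 - 37595) = (-33350 + (⅓ - 7728))*(-4607) = (-33350 - 23183/3)*(-4607) = -123233/3*(-4607) = 567734431/3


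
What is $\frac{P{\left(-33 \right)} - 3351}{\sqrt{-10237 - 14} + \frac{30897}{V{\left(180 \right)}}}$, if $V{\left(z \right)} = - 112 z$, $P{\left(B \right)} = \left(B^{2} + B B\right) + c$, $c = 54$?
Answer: $\frac{8605020480}{51447203089} + \frac{16844083200 i \sqrt{1139}}{51447203089} \approx 0.16726 + 11.05 i$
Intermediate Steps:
$P{\left(B \right)} = 54 + 2 B^{2}$ ($P{\left(B \right)} = \left(B^{2} + B B\right) + 54 = \left(B^{2} + B^{2}\right) + 54 = 2 B^{2} + 54 = 54 + 2 B^{2}$)
$\frac{P{\left(-33 \right)} - 3351}{\sqrt{-10237 - 14} + \frac{30897}{V{\left(180 \right)}}} = \frac{\left(54 + 2 \left(-33\right)^{2}\right) - 3351}{\sqrt{-10237 - 14} + \frac{30897}{\left(-112\right) 180}} = \frac{\left(54 + 2 \cdot 1089\right) - 3351}{\sqrt{-10251} + \frac{30897}{-20160}} = \frac{\left(54 + 2178\right) - 3351}{3 i \sqrt{1139} + 30897 \left(- \frac{1}{20160}\right)} = \frac{2232 - 3351}{3 i \sqrt{1139} - \frac{3433}{2240}} = - \frac{1119}{- \frac{3433}{2240} + 3 i \sqrt{1139}}$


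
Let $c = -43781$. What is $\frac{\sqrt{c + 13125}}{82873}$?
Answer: $\frac{8 i \sqrt{479}}{82873} \approx 0.0021127 i$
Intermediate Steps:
$\frac{\sqrt{c + 13125}}{82873} = \frac{\sqrt{-43781 + 13125}}{82873} = \sqrt{-30656} \cdot \frac{1}{82873} = 8 i \sqrt{479} \cdot \frac{1}{82873} = \frac{8 i \sqrt{479}}{82873}$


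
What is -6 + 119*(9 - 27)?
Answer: -2148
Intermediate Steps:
-6 + 119*(9 - 27) = -6 + 119*(-18) = -6 - 2142 = -2148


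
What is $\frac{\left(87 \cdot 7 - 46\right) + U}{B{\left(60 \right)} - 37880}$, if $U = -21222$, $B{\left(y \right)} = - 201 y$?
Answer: $\frac{20659}{49940} \approx 0.41368$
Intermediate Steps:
$\frac{\left(87 \cdot 7 - 46\right) + U}{B{\left(60 \right)} - 37880} = \frac{\left(87 \cdot 7 - 46\right) - 21222}{\left(-201\right) 60 - 37880} = \frac{\left(609 - 46\right) - 21222}{-12060 - 37880} = \frac{563 - 21222}{-49940} = \left(-20659\right) \left(- \frac{1}{49940}\right) = \frac{20659}{49940}$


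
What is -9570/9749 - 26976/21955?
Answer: -473098374/214039295 ≈ -2.2103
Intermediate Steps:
-9570/9749 - 26976/21955 = -473098374/214039295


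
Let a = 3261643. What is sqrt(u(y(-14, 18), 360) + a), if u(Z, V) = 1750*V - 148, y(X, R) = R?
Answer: sqrt(3891495) ≈ 1972.7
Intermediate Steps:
u(Z, V) = -148 + 1750*V
sqrt(u(y(-14, 18), 360) + a) = sqrt((-148 + 1750*360) + 3261643) = sqrt((-148 + 630000) + 3261643) = sqrt(629852 + 3261643) = sqrt(3891495)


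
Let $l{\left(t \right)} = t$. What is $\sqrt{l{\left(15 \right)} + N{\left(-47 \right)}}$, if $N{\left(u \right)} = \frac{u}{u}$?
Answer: $4$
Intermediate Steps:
$N{\left(u \right)} = 1$
$\sqrt{l{\left(15 \right)} + N{\left(-47 \right)}} = \sqrt{15 + 1} = \sqrt{16} = 4$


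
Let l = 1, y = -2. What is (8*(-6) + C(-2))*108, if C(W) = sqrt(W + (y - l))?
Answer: -5184 + 108*I*sqrt(5) ≈ -5184.0 + 241.5*I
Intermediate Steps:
C(W) = sqrt(-3 + W) (C(W) = sqrt(W + (-2 - 1*1)) = sqrt(W + (-2 - 1)) = sqrt(W - 3) = sqrt(-3 + W))
(8*(-6) + C(-2))*108 = (8*(-6) + sqrt(-3 - 2))*108 = (-48 + sqrt(-5))*108 = (-48 + I*sqrt(5))*108 = -5184 + 108*I*sqrt(5)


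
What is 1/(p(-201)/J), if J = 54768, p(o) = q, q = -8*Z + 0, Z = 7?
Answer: -978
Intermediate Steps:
q = -56 (q = -8*7 + 0 = -56 + 0 = -56)
p(o) = -56
1/(p(-201)/J) = 1/(-56/54768) = 1/(-56*1/54768) = 1/(-1/978) = -978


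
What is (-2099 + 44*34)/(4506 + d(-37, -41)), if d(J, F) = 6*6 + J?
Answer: -603/4505 ≈ -0.13385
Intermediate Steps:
d(J, F) = 36 + J
(-2099 + 44*34)/(4506 + d(-37, -41)) = (-2099 + 44*34)/(4506 + (36 - 37)) = (-2099 + 1496)/(4506 - 1) = -603/4505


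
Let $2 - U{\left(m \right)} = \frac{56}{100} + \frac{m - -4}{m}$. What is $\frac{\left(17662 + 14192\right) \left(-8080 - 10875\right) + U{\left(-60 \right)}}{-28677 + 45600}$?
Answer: $- \frac{45284442712}{1269225} \approx -35679.0$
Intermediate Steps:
$U{\left(m \right)} = \frac{36}{25} - \frac{4 + m}{m}$ ($U{\left(m \right)} = 2 - \left(\frac{56}{100} + \frac{m - -4}{m}\right) = 2 - \left(56 \cdot \frac{1}{100} + \frac{m + 4}{m}\right) = 2 - \left(\frac{14}{25} + \frac{4 + m}{m}\right) = \frac{36}{25} - \frac{4 + m}{m}$)
$\frac{\left(17662 + 14192\right) \left(-8080 - 10875\right) + U{\left(-60 \right)}}{-28677 + 45600} = \frac{\left(17662 + 14192\right) \left(-8080 - 10875\right) + \left(\frac{11}{25} - \frac{4}{-60}\right)}{-28677 + 45600} = \frac{31854 \left(-18955\right) + \left(\frac{11}{25} - - \frac{1}{15}\right)}{16923} = \left(-603792570 + \left(\frac{11}{25} + \frac{1}{15}\right)\right) \frac{1}{16923} = \left(-603792570 + \frac{38}{75}\right) \frac{1}{16923} = \left(- \frac{45284442712}{75}\right) \frac{1}{16923} = - \frac{45284442712}{1269225}$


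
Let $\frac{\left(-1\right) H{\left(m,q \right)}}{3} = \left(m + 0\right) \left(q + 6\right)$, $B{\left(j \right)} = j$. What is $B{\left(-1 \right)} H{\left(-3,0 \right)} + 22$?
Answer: $-32$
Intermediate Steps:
$H{\left(m,q \right)} = - 3 m \left(6 + q\right)$ ($H{\left(m,q \right)} = - 3 \left(m + 0\right) \left(q + 6\right) = - 3 m \left(6 + q\right)$)
$B{\left(-1 \right)} H{\left(-3,0 \right)} + 22 = - \left(-3\right) \left(-3\right) \left(6 + 0\right) + 22 = - \left(-3\right) \left(-3\right) 6 + 22 = \left(-1\right) 54 + 22 = -54 + 22 = -32$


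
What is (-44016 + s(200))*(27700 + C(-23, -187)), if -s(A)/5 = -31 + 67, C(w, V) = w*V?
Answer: -1414316196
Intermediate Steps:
C(w, V) = V*w
s(A) = -180 (s(A) = -5*(-31 + 67) = -5*36 = -180)
(-44016 + s(200))*(27700 + C(-23, -187)) = (-44016 - 180)*(27700 - 187*(-23)) = -44196*(27700 + 4301) = -44196*32001 = -1414316196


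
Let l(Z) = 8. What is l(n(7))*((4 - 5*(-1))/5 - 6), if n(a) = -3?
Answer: -168/5 ≈ -33.600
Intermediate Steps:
l(n(7))*((4 - 5*(-1))/5 - 6) = 8*((4 - 5*(-1))/5 - 6) = 8*((4 + 5)*(⅕) - 6) = 8*(9*(⅕) - 6) = 8*(9/5 - 6) = 8*(-21/5) = -168/5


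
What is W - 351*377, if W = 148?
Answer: -132179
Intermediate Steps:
W - 351*377 = 148 - 351*377 = 148 - 132327 = -132179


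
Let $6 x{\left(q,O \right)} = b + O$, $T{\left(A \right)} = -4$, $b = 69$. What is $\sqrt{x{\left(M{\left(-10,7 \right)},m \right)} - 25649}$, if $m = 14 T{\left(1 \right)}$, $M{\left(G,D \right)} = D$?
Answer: $\frac{i \sqrt{923286}}{6} \approx 160.15 i$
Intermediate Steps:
$m = -56$ ($m = 14 \left(-4\right) = -56$)
$x{\left(q,O \right)} = \frac{23}{2} + \frac{O}{6}$ ($x{\left(q,O \right)} = \frac{69 + O}{6} = \frac{23}{2} + \frac{O}{6}$)
$\sqrt{x{\left(M{\left(-10,7 \right)},m \right)} - 25649} = \sqrt{\left(\frac{23}{2} + \frac{1}{6} \left(-56\right)\right) - 25649} = \sqrt{\left(\frac{23}{2} - \frac{28}{3}\right) - 25649} = \sqrt{\frac{13}{6} - 25649} = \sqrt{- \frac{153881}{6}} = \frac{i \sqrt{923286}}{6}$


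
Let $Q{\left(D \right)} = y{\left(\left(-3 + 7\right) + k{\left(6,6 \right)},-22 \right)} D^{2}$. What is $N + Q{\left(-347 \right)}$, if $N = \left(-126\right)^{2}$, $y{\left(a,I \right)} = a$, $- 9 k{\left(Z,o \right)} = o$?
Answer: $\frac{1251718}{3} \approx 4.1724 \cdot 10^{5}$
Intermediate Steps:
$k{\left(Z,o \right)} = - \frac{o}{9}$
$Q{\left(D \right)} = \frac{10 D^{2}}{3}$ ($Q{\left(D \right)} = \left(\left(-3 + 7\right) - \frac{2}{3}\right) D^{2} = \left(4 - \frac{2}{3}\right) D^{2} = \frac{10 D^{2}}{3}$)
$N = 15876$
$N + Q{\left(-347 \right)} = 15876 + \frac{10 \left(-347\right)^{2}}{3} = 15876 + \frac{10}{3} \cdot 120409 = 15876 + \frac{1204090}{3} = \frac{1251718}{3}$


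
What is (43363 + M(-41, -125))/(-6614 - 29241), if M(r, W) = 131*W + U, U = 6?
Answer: -26994/35855 ≈ -0.75287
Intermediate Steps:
M(r, W) = 6 + 131*W (M(r, W) = 131*W + 6 = 6 + 131*W)
(43363 + M(-41, -125))/(-6614 - 29241) = (43363 + (6 + 131*(-125)))/(-6614 - 29241) = (43363 + (6 - 16375))/(-35855) = (43363 - 16369)*(-1/35855) = 26994*(-1/35855) = -26994/35855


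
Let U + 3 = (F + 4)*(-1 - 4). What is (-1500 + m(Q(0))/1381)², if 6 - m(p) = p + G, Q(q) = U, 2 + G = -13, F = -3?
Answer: 4290992103841/1907161 ≈ 2.2499e+6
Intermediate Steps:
G = -15 (G = -2 - 13 = -15)
U = -8 (U = -3 + (-3 + 4)*(-1 - 4) = -3 + 1*(-5) = -3 - 5 = -8)
Q(q) = -8
m(p) = 21 - p (m(p) = 6 - (p - 15) = 6 - (-15 + p) = 6 + (15 - p) = 21 - p)
(-1500 + m(Q(0))/1381)² = (-1500 + (21 - 1*(-8))/1381)² = (-1500 + (21 + 8)*(1/1381))² = (-1500 + 29*(1/1381))² = (-1500 + 29/1381)² = (-2071471/1381)² = 4290992103841/1907161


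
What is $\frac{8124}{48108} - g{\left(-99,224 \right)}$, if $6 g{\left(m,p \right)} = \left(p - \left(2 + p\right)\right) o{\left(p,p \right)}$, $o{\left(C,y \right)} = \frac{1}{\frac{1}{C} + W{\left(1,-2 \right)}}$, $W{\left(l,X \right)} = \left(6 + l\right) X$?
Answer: $\frac{287851}{1984455} \approx 0.14505$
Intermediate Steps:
$W{\left(l,X \right)} = X \left(6 + l\right)$
$o{\left(C,y \right)} = \frac{1}{-14 + \frac{1}{C}}$ ($o{\left(C,y \right)} = \frac{1}{\frac{1}{C} - 2 \left(6 + 1\right)} = \frac{1}{\frac{1}{C} - 14} = \frac{1}{-14 + \frac{1}{C}}$)
$g{\left(m,p \right)} = - \frac{p}{3 \left(1 - 14 p\right)}$ ($g{\left(m,p \right)} = \frac{\left(p - \left(2 + p\right)\right) \frac{p}{1 - 14 p}}{6} = \frac{\left(-2\right) \frac{p}{1 - 14 p}}{6} = \frac{\left(-2\right) p \frac{1}{1 - 14 p}}{6} = - \frac{p}{3 \left(1 - 14 p\right)}$)
$\frac{8124}{48108} - g{\left(-99,224 \right)} = \frac{8124}{48108} - \frac{1}{3} \cdot 224 \frac{1}{-1 + 14 \cdot 224} = 8124 \cdot \frac{1}{48108} - \frac{1}{3} \cdot 224 \frac{1}{-1 + 3136} = \frac{677}{4009} - \frac{1}{3} \cdot 224 \cdot \frac{1}{3135} = \frac{677}{4009} - \frac{224}{9405} = \frac{287851}{1984455}$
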